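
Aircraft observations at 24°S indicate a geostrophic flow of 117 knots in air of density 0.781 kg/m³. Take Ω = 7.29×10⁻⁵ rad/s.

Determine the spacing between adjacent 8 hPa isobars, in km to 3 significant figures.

287 km

Coriolis parameter at 24°S:
f = 2Ω sin φ = 2 × 7.29×10⁻⁵ × sin 24° = 5.93×10⁻⁵ s⁻¹
Wind speed in SI: 117 knots = 60.2 m/s
Geostrophic balance rearranged: |∂P/∂n| = f ρ V_g
|∂P/∂n| = 5.93×10⁻⁵ × 0.781 × 60.2 = 2.79×10⁻³ Pa/m
Isobar spacing: Δn = ΔP/|∂P/∂n| = 800 Pa / 2.79×10⁻³ Pa/m = 286975 m ≈ 287 km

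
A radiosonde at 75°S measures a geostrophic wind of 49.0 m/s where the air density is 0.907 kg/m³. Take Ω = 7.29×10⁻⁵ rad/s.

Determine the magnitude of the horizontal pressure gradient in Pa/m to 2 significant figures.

6.3×10⁻³ Pa/m

Coriolis parameter at 75°S:
f = 2Ω sin φ = 2 × 7.29×10⁻⁵ × sin 75° = 1.41×10⁻⁴ s⁻¹
Geostrophic balance rearranged: |∂P/∂n| = f ρ V_g
|∂P/∂n| = 1.41×10⁻⁴ × 0.907 × 49.0 = 6.26×10⁻³ Pa/m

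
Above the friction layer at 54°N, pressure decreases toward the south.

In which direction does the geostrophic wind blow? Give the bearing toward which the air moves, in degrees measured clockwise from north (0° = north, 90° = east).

The pressure-gradient force points toward the south (bearing 180°).
Geostrophic balance: in the Northern Hemisphere the Coriolis force deflects motion to the right, so the geostrophic wind blows 90° to the right of the pressure-gradient force (low pressure on the left).
Rotating 180° by 90° clockwise gives 270° — the wind blows toward the west.

270°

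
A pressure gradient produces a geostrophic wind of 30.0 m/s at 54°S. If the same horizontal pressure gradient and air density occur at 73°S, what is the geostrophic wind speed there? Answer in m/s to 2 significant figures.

With the same pressure gradient and density, V_g ∝ 1/f ∝ 1/sin φ.
V₂ = V₁ · sin φ₁ / sin φ₂ = 30.0 × sin 54° / sin 73°
V₂ = 30.0 × 0.8090/0.9563 = 25 m/s

25 m/s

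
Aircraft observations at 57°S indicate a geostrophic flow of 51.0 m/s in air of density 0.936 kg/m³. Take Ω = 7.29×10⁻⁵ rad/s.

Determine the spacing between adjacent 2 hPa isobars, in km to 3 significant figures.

Coriolis parameter at 57°S:
f = 2Ω sin φ = 2 × 7.29×10⁻⁵ × sin 57° = 1.22×10⁻⁴ s⁻¹
Geostrophic balance rearranged: |∂P/∂n| = f ρ V_g
|∂P/∂n| = 1.22×10⁻⁴ × 0.936 × 51.0 = 5.84×10⁻³ Pa/m
Isobar spacing: Δn = ΔP/|∂P/∂n| = 200 Pa / 5.84×10⁻³ Pa/m = 34264 m ≈ 34.3 km

34.3 km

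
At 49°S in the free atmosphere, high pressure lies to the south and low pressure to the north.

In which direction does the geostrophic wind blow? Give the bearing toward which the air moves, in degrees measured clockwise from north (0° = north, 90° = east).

270°

The pressure-gradient force points toward the north (bearing 000°).
Geostrophic balance: in the Southern Hemisphere the Coriolis force deflects motion to the left, so the geostrophic wind blows 90° to the left of the pressure-gradient force (low pressure on the right).
Rotating 000° by 90° counterclockwise gives 270° — the wind blows toward the west.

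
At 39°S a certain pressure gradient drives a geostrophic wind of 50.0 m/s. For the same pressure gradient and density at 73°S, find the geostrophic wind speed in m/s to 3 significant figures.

32.9 m/s

With the same pressure gradient and density, V_g ∝ 1/f ∝ 1/sin φ.
V₂ = V₁ · sin φ₁ / sin φ₂ = 50.0 × sin 39° / sin 73°
V₂ = 50.0 × 0.6293/0.9563 = 32.9 m/s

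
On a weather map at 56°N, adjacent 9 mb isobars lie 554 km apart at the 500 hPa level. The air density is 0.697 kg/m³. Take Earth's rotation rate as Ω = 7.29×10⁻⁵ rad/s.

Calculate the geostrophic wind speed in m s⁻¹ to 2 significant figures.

Coriolis parameter at 56°N:
f = 2Ω sin φ = 2 × 7.29×10⁻⁵ × sin 56° = 1.21×10⁻⁴ s⁻¹
Pressure gradient: |∂P/∂n| = 900 Pa / 554000 m = 1.62×10⁻³ Pa/m
Geostrophic balance (pressure-gradient force = Coriolis force):
V_g = (1/(fρ)) |∂P/∂n| = 1.62×10⁻³ / (1.21×10⁻⁴ × 0.697) = 19.3 m/s

19 m s⁻¹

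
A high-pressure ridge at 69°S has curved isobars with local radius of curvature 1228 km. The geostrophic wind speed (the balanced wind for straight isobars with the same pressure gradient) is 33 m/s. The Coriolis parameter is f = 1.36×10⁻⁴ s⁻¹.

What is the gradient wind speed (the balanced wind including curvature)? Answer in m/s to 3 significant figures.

45.3 m/s

Around a high, pressure-gradient force acts outward with centrifugal, so Coriolis balances both:
fV = (1/ρ)|∂P/∂n| + V²/R  →  V² − fR·V + fR·V_g = 0
With fR = 1.36×10⁻⁴ × 1228×10³ m = 167 m/s:
V = [fR − √((fR)² − 4 fR V_g)]/2 = [167 − √(167² − 4×167×33)]/2 = 45.3 m/s
Supergeostrophic (V > V_g = 33 m/s), as expected around a high.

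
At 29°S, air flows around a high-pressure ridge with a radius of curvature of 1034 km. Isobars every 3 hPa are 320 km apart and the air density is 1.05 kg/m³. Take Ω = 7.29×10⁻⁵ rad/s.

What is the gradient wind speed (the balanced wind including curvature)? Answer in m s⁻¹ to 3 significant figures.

16.2 m s⁻¹

Coriolis parameter at 29°S:
f = 2Ω sin φ = 2 × 7.29×10⁻⁵ × sin 29° = 7.07×10⁻⁵ s⁻¹
Pressure gradient: |∂P/∂n| = 300 Pa / 320000 m = 9.38×10⁻⁴ Pa/m
Geostrophic speed: V_g = |∂P/∂n|/(fρ) = 9.38×10⁻⁴/(7.07×10⁻⁵ × 1.05) = 12.6 m/s
Around a high, pressure-gradient force acts outward with centrifugal, so Coriolis balances both:
fV = (1/ρ)|∂P/∂n| + V²/R  →  V² − fR·V + fR·V_g = 0
With fR = 7.07×10⁻⁵ × 1034×10³ m = 73.1 m/s:
V = [fR − √((fR)² − 4 fR V_g)]/2 = [73.1 − √(73.1² − 4×73.1×12.6)]/2 = 16.2 m/s
Supergeostrophic (V > V_g = 12.6 m/s), as expected around a high.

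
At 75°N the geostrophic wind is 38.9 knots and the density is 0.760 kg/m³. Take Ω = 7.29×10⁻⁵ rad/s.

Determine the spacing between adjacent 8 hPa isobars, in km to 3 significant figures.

Coriolis parameter at 75°N:
f = 2Ω sin φ = 2 × 7.29×10⁻⁵ × sin 75° = 1.41×10⁻⁴ s⁻¹
Wind speed in SI: 38.9 knots = 20.0 m/s
Geostrophic balance rearranged: |∂P/∂n| = f ρ V_g
|∂P/∂n| = 1.41×10⁻⁴ × 0.760 × 20.0 = 2.14×10⁻³ Pa/m
Isobar spacing: Δn = ΔP/|∂P/∂n| = 800 Pa / 2.14×10⁻³ Pa/m = 373497 m ≈ 373 km

373 km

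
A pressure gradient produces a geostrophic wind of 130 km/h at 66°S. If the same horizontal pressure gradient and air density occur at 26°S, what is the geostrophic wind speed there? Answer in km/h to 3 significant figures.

With the same pressure gradient and density, V_g ∝ 1/f ∝ 1/sin φ.
V₂ = V₁ · sin φ₁ / sin φ₂ = 130 × sin 66° / sin 26°
V₂ = 130 × 0.9135/0.4384 = 271 km/h

271 km/h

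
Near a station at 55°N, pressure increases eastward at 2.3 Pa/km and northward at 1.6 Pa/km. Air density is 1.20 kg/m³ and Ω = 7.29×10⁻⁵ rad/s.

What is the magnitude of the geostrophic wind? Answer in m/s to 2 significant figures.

20 m/s

Coriolis parameter at 55°N:
f = 2Ω sin φ = 2 × 7.29×10⁻⁵ × sin 55° = 1.19×10⁻⁴ s⁻¹
Component geostrophic relations (x east, y north):
u_g = −(1/(fρ)) ∂P/∂y,  v_g = (1/(fρ)) ∂P/∂x
u_g = −(1.6×10⁻³)/(1.19×10⁻⁴ × 1.20) = −11.2 m/s;  v_g = (2.3×10⁻³)/(1.19×10⁻⁴ × 1.20) = 16.0 m/s
|V_g| = √(u_g² + v_g²) = 19.5 m/s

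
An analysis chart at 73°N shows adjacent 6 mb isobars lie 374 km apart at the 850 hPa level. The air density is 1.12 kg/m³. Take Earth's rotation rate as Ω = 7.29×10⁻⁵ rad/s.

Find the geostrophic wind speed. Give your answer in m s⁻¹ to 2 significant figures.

Coriolis parameter at 73°N:
f = 2Ω sin φ = 2 × 7.29×10⁻⁵ × sin 73° = 1.39×10⁻⁴ s⁻¹
Pressure gradient: |∂P/∂n| = 600 Pa / 374000 m = 1.60×10⁻³ Pa/m
Geostrophic balance (pressure-gradient force = Coriolis force):
V_g = (1/(fρ)) |∂P/∂n| = 1.60×10⁻³ / (1.39×10⁻⁴ × 1.12) = 10.3 m/s

10 m s⁻¹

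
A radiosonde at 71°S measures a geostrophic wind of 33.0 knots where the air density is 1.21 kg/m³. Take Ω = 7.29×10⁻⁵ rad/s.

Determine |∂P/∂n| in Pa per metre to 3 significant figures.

Coriolis parameter at 71°S:
f = 2Ω sin φ = 2 × 7.29×10⁻⁵ × sin 71° = 1.38×10⁻⁴ s⁻¹
Wind speed in SI: 33.0 knots = 17.0 m/s
Geostrophic balance rearranged: |∂P/∂n| = f ρ V_g
|∂P/∂n| = 1.38×10⁻⁴ × 1.21 × 17.0 = 2.83×10⁻³ Pa/m

2.83×10⁻³ Pa/m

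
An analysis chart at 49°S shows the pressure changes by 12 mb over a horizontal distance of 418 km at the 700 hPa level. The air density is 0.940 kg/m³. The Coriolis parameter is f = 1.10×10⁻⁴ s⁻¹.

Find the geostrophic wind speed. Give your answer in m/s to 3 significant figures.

27.8 m/s

Pressure gradient: |∂P/∂n| = 1200 Pa / 418000 m = 2.87×10⁻³ Pa/m
Geostrophic balance (pressure-gradient force = Coriolis force):
V_g = (1/(fρ)) |∂P/∂n| = 2.87×10⁻³ / (1.10×10⁻⁴ × 0.940) = 27.8 m/s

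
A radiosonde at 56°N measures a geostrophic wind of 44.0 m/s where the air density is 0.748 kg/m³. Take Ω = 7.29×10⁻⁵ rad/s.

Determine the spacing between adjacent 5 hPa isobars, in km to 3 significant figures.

Coriolis parameter at 56°N:
f = 2Ω sin φ = 2 × 7.29×10⁻⁵ × sin 56° = 1.21×10⁻⁴ s⁻¹
Geostrophic balance rearranged: |∂P/∂n| = f ρ V_g
|∂P/∂n| = 1.21×10⁻⁴ × 0.748 × 44.0 = 3.98×10⁻³ Pa/m
Isobar spacing: Δn = ΔP/|∂P/∂n| = 500 Pa / 3.98×10⁻³ Pa/m = 125685 m ≈ 126 km

126 km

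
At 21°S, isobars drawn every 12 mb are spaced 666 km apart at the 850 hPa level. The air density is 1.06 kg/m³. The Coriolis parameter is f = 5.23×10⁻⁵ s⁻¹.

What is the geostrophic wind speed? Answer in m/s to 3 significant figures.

32.5 m/s

Pressure gradient: |∂P/∂n| = 1200 Pa / 666000 m = 1.80×10⁻³ Pa/m
Geostrophic balance (pressure-gradient force = Coriolis force):
V_g = (1/(fρ)) |∂P/∂n| = 1.80×10⁻³ / (5.23×10⁻⁵ × 1.06) = 32.5 m/s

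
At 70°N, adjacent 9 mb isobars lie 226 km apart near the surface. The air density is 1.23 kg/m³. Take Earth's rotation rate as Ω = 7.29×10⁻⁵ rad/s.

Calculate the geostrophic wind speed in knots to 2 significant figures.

Coriolis parameter at 70°N:
f = 2Ω sin φ = 2 × 7.29×10⁻⁵ × sin 70° = 1.37×10⁻⁴ s⁻¹
Pressure gradient: |∂P/∂n| = 900 Pa / 226000 m = 3.98×10⁻³ Pa/m
Geostrophic balance (pressure-gradient force = Coriolis force):
V_g = (1/(fρ)) |∂P/∂n| = 3.98×10⁻³ / (1.37×10⁻⁴ × 1.23) = 23.6 m/s
Converting: 23.6 m/s × 1.944 = 46 knots

46 knots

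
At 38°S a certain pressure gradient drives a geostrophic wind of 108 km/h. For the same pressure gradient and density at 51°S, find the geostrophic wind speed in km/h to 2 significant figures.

86 km/h

With the same pressure gradient and density, V_g ∝ 1/f ∝ 1/sin φ.
V₂ = V₁ · sin φ₁ / sin φ₂ = 108 × sin 38° / sin 51°
V₂ = 108 × 0.6157/0.7771 = 86 km/h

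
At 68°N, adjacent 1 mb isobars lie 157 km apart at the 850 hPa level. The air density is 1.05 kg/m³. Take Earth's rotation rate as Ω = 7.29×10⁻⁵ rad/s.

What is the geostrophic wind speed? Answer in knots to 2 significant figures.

8.7 knots

Coriolis parameter at 68°N:
f = 2Ω sin φ = 2 × 7.29×10⁻⁵ × sin 68° = 1.35×10⁻⁴ s⁻¹
Pressure gradient: |∂P/∂n| = 100 Pa / 157000 m = 6.37×10⁻⁴ Pa/m
Geostrophic balance (pressure-gradient force = Coriolis force):
V_g = (1/(fρ)) |∂P/∂n| = 6.37×10⁻⁴ / (1.35×10⁻⁴ × 1.05) = 4.49 m/s
Converting: 4.49 m/s × 1.944 = 8.7 knots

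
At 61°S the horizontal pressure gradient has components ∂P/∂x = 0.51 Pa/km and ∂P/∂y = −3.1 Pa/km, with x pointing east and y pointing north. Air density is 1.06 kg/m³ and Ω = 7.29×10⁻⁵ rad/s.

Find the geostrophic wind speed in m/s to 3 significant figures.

Coriolis parameter at 61°S:
f = 2Ω sin φ = 2 × 7.29×10⁻⁵ × sin 61° = 1.28×10⁻⁴ s⁻¹
In the Southern Hemisphere f is negative: f = −1.28×10⁻⁴ s⁻¹.
Component geostrophic relations (x east, y north):
u_g = −(1/(fρ)) ∂P/∂y,  v_g = (1/(fρ)) ∂P/∂x
u_g = −(−3.1×10⁻³)/(−1.28×10⁻⁴ × 1.06) = −22.9 m/s;  v_g = (0.51×10⁻³)/(−1.28×10⁻⁴ × 1.06) = −3.77 m/s
|V_g| = √(u_g² + v_g²) = 23.2 m/s

23.2 m/s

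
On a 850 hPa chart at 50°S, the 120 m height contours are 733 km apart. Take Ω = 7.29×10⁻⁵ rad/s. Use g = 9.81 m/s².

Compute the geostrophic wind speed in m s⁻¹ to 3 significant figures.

14.4 m s⁻¹

Coriolis parameter at 50°S:
f = 2Ω sin φ = 2 × 7.29×10⁻⁵ × sin 50° = 1.12×10⁻⁴ s⁻¹
Height gradient: |∂Z/∂n| = 120 m / 733000 m = 1.64×10⁻⁴
On a pressure surface, geostrophic balance gives V_g = (g/f)|∂Z/∂n|:
V_g = 9.81 × 1.64×10⁻⁴ / 1.12×10⁻⁴ = 14.4 m/s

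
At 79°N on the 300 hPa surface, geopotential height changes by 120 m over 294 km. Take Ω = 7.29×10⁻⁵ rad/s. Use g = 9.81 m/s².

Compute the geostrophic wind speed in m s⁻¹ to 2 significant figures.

Coriolis parameter at 79°N:
f = 2Ω sin φ = 2 × 7.29×10⁻⁵ × sin 79° = 1.43×10⁻⁴ s⁻¹
Height gradient: |∂Z/∂n| = 120 m / 294000 m = 4.08×10⁻⁴
On a pressure surface, geostrophic balance gives V_g = (g/f)|∂Z/∂n|:
V_g = 9.81 × 4.08×10⁻⁴ / 1.43×10⁻⁴ = 28.0 m/s

28 m s⁻¹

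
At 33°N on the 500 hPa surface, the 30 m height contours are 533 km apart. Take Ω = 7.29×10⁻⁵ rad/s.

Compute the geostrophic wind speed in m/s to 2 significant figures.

7.0 m/s

Coriolis parameter at 33°N:
f = 2Ω sin φ = 2 × 7.29×10⁻⁵ × sin 33° = 7.94×10⁻⁵ s⁻¹
Height gradient: |∂Z/∂n| = 30 m / 533000 m = 5.63×10⁻⁵
On a pressure surface, geostrophic balance gives V_g = (g/f)|∂Z/∂n|:
V_g = 9.81 × 5.63×10⁻⁵ / 7.94×10⁻⁵ = 6.95 m/s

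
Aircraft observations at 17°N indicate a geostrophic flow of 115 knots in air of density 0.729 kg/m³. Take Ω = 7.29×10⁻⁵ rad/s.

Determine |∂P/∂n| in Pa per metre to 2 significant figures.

1.8×10⁻³ Pa/m

Coriolis parameter at 17°N:
f = 2Ω sin φ = 2 × 7.29×10⁻⁵ × sin 17° = 4.26×10⁻⁵ s⁻¹
Wind speed in SI: 115 knots = 59.2 m/s
Geostrophic balance rearranged: |∂P/∂n| = f ρ V_g
|∂P/∂n| = 4.26×10⁻⁵ × 0.729 × 59.2 = 1.84×10⁻³ Pa/m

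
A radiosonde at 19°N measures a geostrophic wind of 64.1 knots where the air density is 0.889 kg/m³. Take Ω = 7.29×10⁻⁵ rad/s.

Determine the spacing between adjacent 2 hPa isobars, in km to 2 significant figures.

140 km

Coriolis parameter at 19°N:
f = 2Ω sin φ = 2 × 7.29×10⁻⁵ × sin 19° = 4.75×10⁻⁵ s⁻¹
Wind speed in SI: 64.1 knots = 33.0 m/s
Geostrophic balance rearranged: |∂P/∂n| = f ρ V_g
|∂P/∂n| = 4.75×10⁻⁵ × 0.889 × 33.0 = 1.39×10⁻³ Pa/m
Isobar spacing: Δn = ΔP/|∂P/∂n| = 200 Pa / 1.39×10⁻³ Pa/m = 143725 m ≈ 140 km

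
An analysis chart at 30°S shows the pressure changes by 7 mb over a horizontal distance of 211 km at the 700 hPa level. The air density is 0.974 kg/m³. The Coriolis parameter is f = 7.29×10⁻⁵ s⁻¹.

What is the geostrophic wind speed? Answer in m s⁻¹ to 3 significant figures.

46.7 m s⁻¹

Pressure gradient: |∂P/∂n| = 700 Pa / 211000 m = 3.32×10⁻³ Pa/m
Geostrophic balance (pressure-gradient force = Coriolis force):
V_g = (1/(fρ)) |∂P/∂n| = 3.32×10⁻³ / (7.29×10⁻⁵ × 0.974) = 46.7 m/s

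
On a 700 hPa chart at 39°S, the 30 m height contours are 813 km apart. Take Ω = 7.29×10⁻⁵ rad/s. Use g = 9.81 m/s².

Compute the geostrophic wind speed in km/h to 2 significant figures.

14 km/h

Coriolis parameter at 39°S:
f = 2Ω sin φ = 2 × 7.29×10⁻⁵ × sin 39° = 9.18×10⁻⁵ s⁻¹
Height gradient: |∂Z/∂n| = 30 m / 813000 m = 3.69×10⁻⁵
On a pressure surface, geostrophic balance gives V_g = (g/f)|∂Z/∂n|:
V_g = 9.81 × 3.69×10⁻⁵ / 9.18×10⁻⁵ = 3.95 m/s
Converting: 3.95 m/s × 3.6 = 14 km/h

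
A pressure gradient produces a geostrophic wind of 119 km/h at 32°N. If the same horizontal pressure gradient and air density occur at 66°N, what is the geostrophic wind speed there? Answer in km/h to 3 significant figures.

69.0 km/h

With the same pressure gradient and density, V_g ∝ 1/f ∝ 1/sin φ.
V₂ = V₁ · sin φ₁ / sin φ₂ = 119 × sin 32° / sin 66°
V₂ = 119 × 0.5299/0.9135 = 69.0 km/h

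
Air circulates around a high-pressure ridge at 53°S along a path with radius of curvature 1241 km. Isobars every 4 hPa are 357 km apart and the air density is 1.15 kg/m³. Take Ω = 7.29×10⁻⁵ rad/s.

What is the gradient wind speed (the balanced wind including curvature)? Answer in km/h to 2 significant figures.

Coriolis parameter at 53°S:
f = 2Ω sin φ = 2 × 7.29×10⁻⁵ × sin 53° = 1.16×10⁻⁴ s⁻¹
Pressure gradient: |∂P/∂n| = 400 Pa / 357000 m = 1.12×10⁻³ Pa/m
Geostrophic speed: V_g = |∂P/∂n|/(fρ) = 1.12×10⁻³/(1.16×10⁻⁴ × 1.15) = 8.37 m/s
Around a high, pressure-gradient force acts outward with centrifugal, so Coriolis balances both:
fV = (1/ρ)|∂P/∂n| + V²/R  →  V² − fR·V + fR·V_g = 0
With fR = 1.16×10⁻⁴ × 1241×10³ m = 145 m/s:
V = [fR − √((fR)² − 4 fR V_g)]/2 = [145 − √(145² − 4×145×8.37)]/2 = 8.92 m/s
Supergeostrophic (V > V_g = 8.37 m/s), as expected around a high.
Converting: 8.92 m/s × 3.6 = 32 km/h

32 km/h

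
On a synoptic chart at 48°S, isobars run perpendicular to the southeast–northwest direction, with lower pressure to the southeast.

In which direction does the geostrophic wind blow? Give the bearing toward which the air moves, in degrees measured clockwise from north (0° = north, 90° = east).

045°

The pressure-gradient force points toward the southeast (bearing 135°).
Geostrophic balance: in the Southern Hemisphere the Coriolis force deflects motion to the left, so the geostrophic wind blows 90° to the left of the pressure-gradient force (low pressure on the right).
Rotating 135° by 90° counterclockwise gives 045° — the wind blows toward the northeast.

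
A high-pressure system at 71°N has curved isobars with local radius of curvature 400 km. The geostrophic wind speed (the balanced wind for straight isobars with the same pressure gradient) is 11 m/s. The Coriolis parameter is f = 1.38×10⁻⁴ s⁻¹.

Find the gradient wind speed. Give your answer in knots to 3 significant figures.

Around a high, pressure-gradient force acts outward with centrifugal, so Coriolis balances both:
fV = (1/ρ)|∂P/∂n| + V²/R  →  V² − fR·V + fR·V_g = 0
With fR = 1.38×10⁻⁴ × 400×10³ m = 55.2 m/s:
V = [fR − √((fR)² − 4 fR V_g)]/2 = [55.2 − √(55.2² − 4×55.2×11)]/2 = 15.2 m/s
Supergeostrophic (V > V_g = 11 m/s), as expected around a high.
Converting: 15.2 m/s × 1.944 = 29.5 knots

29.5 knots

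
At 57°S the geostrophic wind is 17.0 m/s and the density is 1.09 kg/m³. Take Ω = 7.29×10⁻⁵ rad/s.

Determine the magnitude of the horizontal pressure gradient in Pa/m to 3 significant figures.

2.27×10⁻³ Pa/m

Coriolis parameter at 57°S:
f = 2Ω sin φ = 2 × 7.29×10⁻⁵ × sin 57° = 1.22×10⁻⁴ s⁻¹
Geostrophic balance rearranged: |∂P/∂n| = f ρ V_g
|∂P/∂n| = 1.22×10⁻⁴ × 1.09 × 17.0 = 2.27×10⁻³ Pa/m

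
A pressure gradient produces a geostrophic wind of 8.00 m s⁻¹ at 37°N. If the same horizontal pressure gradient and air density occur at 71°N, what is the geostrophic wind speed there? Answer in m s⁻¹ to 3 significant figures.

With the same pressure gradient and density, V_g ∝ 1/f ∝ 1/sin φ.
V₂ = V₁ · sin φ₁ / sin φ₂ = 8.00 × sin 37° / sin 71°
V₂ = 8.00 × 0.6018/0.9455 = 5.09 m s⁻¹

5.09 m s⁻¹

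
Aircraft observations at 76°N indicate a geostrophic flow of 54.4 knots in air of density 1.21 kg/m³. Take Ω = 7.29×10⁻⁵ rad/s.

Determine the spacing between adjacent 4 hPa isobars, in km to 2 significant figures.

83 km

Coriolis parameter at 76°N:
f = 2Ω sin φ = 2 × 7.29×10⁻⁵ × sin 76° = 1.41×10⁻⁴ s⁻¹
Wind speed in SI: 54.4 knots = 28.0 m/s
Geostrophic balance rearranged: |∂P/∂n| = f ρ V_g
|∂P/∂n| = 1.41×10⁻⁴ × 1.21 × 28.0 = 4.79×10⁻³ Pa/m
Isobar spacing: Δn = ΔP/|∂P/∂n| = 400 Pa / 4.79×10⁻³ Pa/m = 83498 m ≈ 83 km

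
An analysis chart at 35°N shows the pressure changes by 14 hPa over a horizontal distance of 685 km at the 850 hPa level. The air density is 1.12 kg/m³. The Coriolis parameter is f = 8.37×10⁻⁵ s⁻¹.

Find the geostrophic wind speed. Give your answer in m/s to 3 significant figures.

21.8 m/s

Pressure gradient: |∂P/∂n| = 1400 Pa / 685000 m = 2.04×10⁻³ Pa/m
Geostrophic balance (pressure-gradient force = Coriolis force):
V_g = (1/(fρ)) |∂P/∂n| = 2.04×10⁻³ / (8.37×10⁻⁵ × 1.12) = 21.8 m/s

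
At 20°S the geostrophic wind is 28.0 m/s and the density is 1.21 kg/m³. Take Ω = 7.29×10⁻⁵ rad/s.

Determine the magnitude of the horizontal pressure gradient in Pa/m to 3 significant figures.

1.69×10⁻³ Pa/m

Coriolis parameter at 20°S:
f = 2Ω sin φ = 2 × 7.29×10⁻⁵ × sin 20° = 4.99×10⁻⁵ s⁻¹
Geostrophic balance rearranged: |∂P/∂n| = f ρ V_g
|∂P/∂n| = 4.99×10⁻⁵ × 1.21 × 28.0 = 1.69×10⁻³ Pa/m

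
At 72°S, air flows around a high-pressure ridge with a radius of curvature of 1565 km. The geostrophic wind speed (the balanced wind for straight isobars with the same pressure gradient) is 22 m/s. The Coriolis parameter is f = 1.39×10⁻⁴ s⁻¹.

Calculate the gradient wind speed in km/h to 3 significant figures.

89.4 km/h

Around a high, pressure-gradient force acts outward with centrifugal, so Coriolis balances both:
fV = (1/ρ)|∂P/∂n| + V²/R  →  V² − fR·V + fR·V_g = 0
With fR = 1.39×10⁻⁴ × 1565×10³ m = 218 m/s:
V = [fR − √((fR)² − 4 fR V_g)]/2 = [218 − √(218² − 4×218×22)]/2 = 24.8 m/s
Supergeostrophic (V > V_g = 22 m/s), as expected around a high.
Converting: 24.8 m/s × 3.6 = 89.4 km/h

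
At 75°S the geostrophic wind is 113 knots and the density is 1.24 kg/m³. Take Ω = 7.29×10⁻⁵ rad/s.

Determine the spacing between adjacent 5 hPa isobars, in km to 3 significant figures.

Coriolis parameter at 75°S:
f = 2Ω sin φ = 2 × 7.29×10⁻⁵ × sin 75° = 1.41×10⁻⁴ s⁻¹
Wind speed in SI: 113 knots = 58.1 m/s
Geostrophic balance rearranged: |∂P/∂n| = f ρ V_g
|∂P/∂n| = 1.41×10⁻⁴ × 1.24 × 58.1 = 1.02×10⁻² Pa/m
Isobar spacing: Δn = ΔP/|∂P/∂n| = 500 Pa / 1.02×10⁻² Pa/m = 49253 m ≈ 49.3 km

49.3 km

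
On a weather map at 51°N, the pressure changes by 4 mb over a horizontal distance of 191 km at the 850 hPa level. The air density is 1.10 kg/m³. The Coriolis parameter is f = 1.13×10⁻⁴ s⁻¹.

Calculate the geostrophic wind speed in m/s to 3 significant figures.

Pressure gradient: |∂P/∂n| = 400 Pa / 191000 m = 2.09×10⁻³ Pa/m
Geostrophic balance (pressure-gradient force = Coriolis force):
V_g = (1/(fρ)) |∂P/∂n| = 2.09×10⁻³ / (1.13×10⁻⁴ × 1.10) = 16.8 m/s

16.8 m/s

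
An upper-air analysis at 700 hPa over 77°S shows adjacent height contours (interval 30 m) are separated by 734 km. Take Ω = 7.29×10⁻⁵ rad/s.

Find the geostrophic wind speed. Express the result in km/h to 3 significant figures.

Coriolis parameter at 77°S:
f = 2Ω sin φ = 2 × 7.29×10⁻⁵ × sin 77° = 1.42×10⁻⁴ s⁻¹
Height gradient: |∂Z/∂n| = 30 m / 734000 m = 4.09×10⁻⁵
On a pressure surface, geostrophic balance gives V_g = (g/f)|∂Z/∂n|:
V_g = 9.81 × 4.09×10⁻⁵ / 1.42×10⁻⁴ = 2.82 m/s
Converting: 2.82 m/s × 3.6 = 10.2 km/h

10.2 km/h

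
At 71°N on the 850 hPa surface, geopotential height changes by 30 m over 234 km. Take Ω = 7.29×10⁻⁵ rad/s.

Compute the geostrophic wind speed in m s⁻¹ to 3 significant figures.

9.12 m s⁻¹

Coriolis parameter at 71°N:
f = 2Ω sin φ = 2 × 7.29×10⁻⁵ × sin 71° = 1.38×10⁻⁴ s⁻¹
Height gradient: |∂Z/∂n| = 30 m / 234000 m = 1.28×10⁻⁴
On a pressure surface, geostrophic balance gives V_g = (g/f)|∂Z/∂n|:
V_g = 9.81 × 1.28×10⁻⁴ / 1.38×10⁻⁴ = 9.12 m/s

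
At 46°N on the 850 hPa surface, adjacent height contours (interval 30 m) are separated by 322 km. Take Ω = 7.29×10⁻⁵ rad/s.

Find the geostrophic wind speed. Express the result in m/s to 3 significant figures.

Coriolis parameter at 46°N:
f = 2Ω sin φ = 2 × 7.29×10⁻⁵ × sin 46° = 1.05×10⁻⁴ s⁻¹
Height gradient: |∂Z/∂n| = 30 m / 322000 m = 9.32×10⁻⁵
On a pressure surface, geostrophic balance gives V_g = (g/f)|∂Z/∂n|:
V_g = 9.81 × 9.32×10⁻⁵ / 1.05×10⁻⁴ = 8.71 m/s

8.71 m/s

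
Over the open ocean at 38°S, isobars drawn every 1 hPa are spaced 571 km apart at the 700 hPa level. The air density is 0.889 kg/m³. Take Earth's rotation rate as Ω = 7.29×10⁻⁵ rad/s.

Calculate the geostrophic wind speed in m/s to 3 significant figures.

Coriolis parameter at 38°S:
f = 2Ω sin φ = 2 × 7.29×10⁻⁵ × sin 38° = 8.98×10⁻⁵ s⁻¹
Pressure gradient: |∂P/∂n| = 100 Pa / 571000 m = 1.75×10⁻⁴ Pa/m
Geostrophic balance (pressure-gradient force = Coriolis force):
V_g = (1/(fρ)) |∂P/∂n| = 1.75×10⁻⁴ / (8.98×10⁻⁵ × 0.889) = 2.19 m/s

2.19 m/s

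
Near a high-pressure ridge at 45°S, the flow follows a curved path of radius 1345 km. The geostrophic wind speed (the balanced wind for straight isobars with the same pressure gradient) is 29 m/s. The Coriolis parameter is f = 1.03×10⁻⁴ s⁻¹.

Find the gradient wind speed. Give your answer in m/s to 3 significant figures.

41.3 m/s

Around a high, pressure-gradient force acts outward with centrifugal, so Coriolis balances both:
fV = (1/ρ)|∂P/∂n| + V²/R  →  V² − fR·V + fR·V_g = 0
With fR = 1.03×10⁻⁴ × 1345×10³ m = 139 m/s:
V = [fR − √((fR)² − 4 fR V_g)]/2 = [139 − √(139² − 4×139×29)]/2 = 41.3 m/s
Supergeostrophic (V > V_g = 29 m/s), as expected around a high.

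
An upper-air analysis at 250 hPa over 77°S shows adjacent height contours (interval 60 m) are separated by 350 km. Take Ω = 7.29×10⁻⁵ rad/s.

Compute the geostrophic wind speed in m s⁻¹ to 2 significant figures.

12 m s⁻¹

Coriolis parameter at 77°S:
f = 2Ω sin φ = 2 × 7.29×10⁻⁵ × sin 77° = 1.42×10⁻⁴ s⁻¹
Height gradient: |∂Z/∂n| = 60 m / 350000 m = 1.71×10⁻⁴
On a pressure surface, geostrophic balance gives V_g = (g/f)|∂Z/∂n|:
V_g = 9.81 × 1.71×10⁻⁴ / 1.42×10⁻⁴ = 11.8 m/s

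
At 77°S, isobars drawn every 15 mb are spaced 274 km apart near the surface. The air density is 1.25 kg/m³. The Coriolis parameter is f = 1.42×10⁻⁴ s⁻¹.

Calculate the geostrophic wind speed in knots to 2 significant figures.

60 knots

Pressure gradient: |∂P/∂n| = 1500 Pa / 274000 m = 5.47×10⁻³ Pa/m
Geostrophic balance (pressure-gradient force = Coriolis force):
V_g = (1/(fρ)) |∂P/∂n| = 5.47×10⁻³ / (1.42×10⁻⁴ × 1.25) = 30.8 m/s
Converting: 30.8 m/s × 1.944 = 60 knots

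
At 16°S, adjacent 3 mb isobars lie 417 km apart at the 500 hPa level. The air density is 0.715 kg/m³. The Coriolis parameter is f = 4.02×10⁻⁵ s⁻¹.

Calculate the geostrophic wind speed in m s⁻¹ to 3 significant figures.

Pressure gradient: |∂P/∂n| = 300 Pa / 417000 m = 7.19×10⁻⁴ Pa/m
Geostrophic balance (pressure-gradient force = Coriolis force):
V_g = (1/(fρ)) |∂P/∂n| = 7.19×10⁻⁴ / (4.02×10⁻⁵ × 0.715) = 25.0 m/s

25.0 m s⁻¹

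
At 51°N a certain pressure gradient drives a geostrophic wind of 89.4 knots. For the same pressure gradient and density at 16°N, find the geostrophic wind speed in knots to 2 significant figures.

250 knots

With the same pressure gradient and density, V_g ∝ 1/f ∝ 1/sin φ.
V₂ = V₁ · sin φ₁ / sin φ₂ = 89.4 × sin 51° / sin 16°
V₂ = 89.4 × 0.7771/0.2756 = 250 knots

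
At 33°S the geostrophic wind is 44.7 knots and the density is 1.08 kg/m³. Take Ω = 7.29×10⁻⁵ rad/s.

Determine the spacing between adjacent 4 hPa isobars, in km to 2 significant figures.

Coriolis parameter at 33°S:
f = 2Ω sin φ = 2 × 7.29×10⁻⁵ × sin 33° = 7.94×10⁻⁵ s⁻¹
Wind speed in SI: 44.7 knots = 23.0 m/s
Geostrophic balance rearranged: |∂P/∂n| = f ρ V_g
|∂P/∂n| = 7.94×10⁻⁵ × 1.08 × 23.0 = 1.97×10⁻³ Pa/m
Isobar spacing: Δn = ΔP/|∂P/∂n| = 400 Pa / 1.97×10⁻³ Pa/m = 202826 m ≈ 200 km

200 km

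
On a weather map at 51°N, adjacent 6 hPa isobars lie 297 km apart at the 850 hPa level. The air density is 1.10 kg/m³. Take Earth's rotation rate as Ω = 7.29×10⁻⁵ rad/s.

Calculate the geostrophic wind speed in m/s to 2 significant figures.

Coriolis parameter at 51°N:
f = 2Ω sin φ = 2 × 7.29×10⁻⁵ × sin 51° = 1.13×10⁻⁴ s⁻¹
Pressure gradient: |∂P/∂n| = 600 Pa / 297000 m = 2.02×10⁻³ Pa/m
Geostrophic balance (pressure-gradient force = Coriolis force):
V_g = (1/(fρ)) |∂P/∂n| = 2.02×10⁻³ / (1.13×10⁻⁴ × 1.10) = 16.2 m/s

16 m/s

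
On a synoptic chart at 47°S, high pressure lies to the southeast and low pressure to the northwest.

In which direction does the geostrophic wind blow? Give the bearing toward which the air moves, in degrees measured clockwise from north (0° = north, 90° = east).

The pressure-gradient force points toward the northwest (bearing 315°).
Geostrophic balance: in the Southern Hemisphere the Coriolis force deflects motion to the left, so the geostrophic wind blows 90° to the left of the pressure-gradient force (low pressure on the right).
Rotating 315° by 90° counterclockwise gives 225° — the wind blows toward the southwest.

225°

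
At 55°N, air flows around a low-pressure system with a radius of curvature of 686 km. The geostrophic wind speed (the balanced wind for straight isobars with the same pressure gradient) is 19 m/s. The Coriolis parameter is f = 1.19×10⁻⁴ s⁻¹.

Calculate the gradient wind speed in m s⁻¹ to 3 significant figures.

15.9 m s⁻¹

Around a low, centrifugal force acts outward with Coriolis, so pressure-gradient force balances both:
(1/ρ)|∂P/∂n| = fV + V²/R  →  V² + fR·V − fR·V_g = 0
With fR = 1.19×10⁻⁴ × 686×10³ m = 81.6 m/s:
V = [−fR + √((fR)² + 4 fR V_g)]/2 = [−81.6 + √(81.6² + 4×81.6×19)]/2 = 15.9 m/s
Subgeostrophic (V < V_g = 19 m/s), as expected around a low.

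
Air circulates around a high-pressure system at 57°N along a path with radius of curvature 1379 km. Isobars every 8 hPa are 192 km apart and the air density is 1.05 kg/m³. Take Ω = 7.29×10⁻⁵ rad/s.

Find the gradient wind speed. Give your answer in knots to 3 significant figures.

Coriolis parameter at 57°N:
f = 2Ω sin φ = 2 × 7.29×10⁻⁵ × sin 57° = 1.22×10⁻⁴ s⁻¹
Pressure gradient: |∂P/∂n| = 800 Pa / 192000 m = 4.17×10⁻³ Pa/m
Geostrophic speed: V_g = |∂P/∂n|/(fρ) = 4.17×10⁻³/(1.22×10⁻⁴ × 1.05) = 32.5 m/s
Around a high, pressure-gradient force acts outward with centrifugal, so Coriolis balances both:
fV = (1/ρ)|∂P/∂n| + V²/R  →  V² − fR·V + fR·V_g = 0
With fR = 1.22×10⁻⁴ × 1379×10³ m = 169 m/s:
V = [fR − √((fR)² − 4 fR V_g)]/2 = [169 − √(169² − 4×169×32.5)]/2 = 43.9 m/s
Supergeostrophic (V > V_g = 32.5 m/s), as expected around a high.
Converting: 43.9 m/s × 1.944 = 85.3 knots

85.3 knots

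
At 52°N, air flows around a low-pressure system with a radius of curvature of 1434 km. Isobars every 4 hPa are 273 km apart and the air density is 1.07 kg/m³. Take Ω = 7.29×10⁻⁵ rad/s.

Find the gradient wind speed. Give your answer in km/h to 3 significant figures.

Coriolis parameter at 52°N:
f = 2Ω sin φ = 2 × 7.29×10⁻⁵ × sin 52° = 1.15×10⁻⁴ s⁻¹
Pressure gradient: |∂P/∂n| = 400 Pa / 273000 m = 1.47×10⁻³ Pa/m
Geostrophic speed: V_g = |∂P/∂n|/(fρ) = 1.47×10⁻³/(1.15×10⁻⁴ × 1.07) = 11.9 m/s
Around a low, centrifugal force acts outward with Coriolis, so pressure-gradient force balances both:
(1/ρ)|∂P/∂n| = fV + V²/R  →  V² + fR·V − fR·V_g = 0
With fR = 1.15×10⁻⁴ × 1434×10³ m = 165 m/s:
V = [−fR + √((fR)² + 4 fR V_g)]/2 = [−165 + √(165² + 4×165×11.9)]/2 = 11.2 m/s
Subgeostrophic (V < V_g = 11.9 m/s), as expected around a low.
Converting: 11.2 m/s × 3.6 = 40.2 km/h

40.2 km/h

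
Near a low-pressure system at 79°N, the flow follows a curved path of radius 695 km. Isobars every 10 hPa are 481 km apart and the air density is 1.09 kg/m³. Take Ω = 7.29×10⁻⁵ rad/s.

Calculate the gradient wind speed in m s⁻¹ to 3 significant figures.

Coriolis parameter at 79°N:
f = 2Ω sin φ = 2 × 7.29×10⁻⁵ × sin 79° = 1.43×10⁻⁴ s⁻¹
Pressure gradient: |∂P/∂n| = 1000 Pa / 481000 m = 2.08×10⁻³ Pa/m
Geostrophic speed: V_g = |∂P/∂n|/(fρ) = 2.08×10⁻³/(1.43×10⁻⁴ × 1.09) = 13.3 m/s
Around a low, centrifugal force acts outward with Coriolis, so pressure-gradient force balances both:
(1/ρ)|∂P/∂n| = fV + V²/R  →  V² + fR·V − fR·V_g = 0
With fR = 1.43×10⁻⁴ × 695×10³ m = 99.5 m/s:
V = [−fR + √((fR)² + 4 fR V_g)]/2 = [−99.5 + √(99.5² + 4×99.5×13.3)]/2 = 11.9 m/s
Subgeostrophic (V < V_g = 13.3 m/s), as expected around a low.

11.9 m s⁻¹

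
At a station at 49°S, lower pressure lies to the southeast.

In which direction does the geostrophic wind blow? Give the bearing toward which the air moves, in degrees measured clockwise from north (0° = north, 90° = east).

The pressure-gradient force points toward the southeast (bearing 135°).
Geostrophic balance: in the Southern Hemisphere the Coriolis force deflects motion to the left, so the geostrophic wind blows 90° to the left of the pressure-gradient force (low pressure on the right).
Rotating 135° by 90° counterclockwise gives 045° — the wind blows toward the northeast.

045°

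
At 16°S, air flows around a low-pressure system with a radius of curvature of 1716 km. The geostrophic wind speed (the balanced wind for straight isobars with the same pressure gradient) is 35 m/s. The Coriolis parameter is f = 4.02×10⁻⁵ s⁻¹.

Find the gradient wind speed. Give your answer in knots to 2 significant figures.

Around a low, centrifugal force acts outward with Coriolis, so pressure-gradient force balances both:
(1/ρ)|∂P/∂n| = fV + V²/R  →  V² + fR·V − fR·V_g = 0
With fR = 4.02×10⁻⁵ × 1716×10³ m = 69.0 m/s:
V = [−fR + √((fR)² + 4 fR V_g)]/2 = [−69.0 + √(69.0² + 4×69.0×35)]/2 = 25.5 m/s
Subgeostrophic (V < V_g = 35 m/s), as expected around a low.
Converting: 25.5 m/s × 1.944 = 50 knots

50 knots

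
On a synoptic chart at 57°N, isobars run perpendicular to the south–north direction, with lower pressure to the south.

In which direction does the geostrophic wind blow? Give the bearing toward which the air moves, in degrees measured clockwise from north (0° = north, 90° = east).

The pressure-gradient force points toward the south (bearing 180°).
Geostrophic balance: in the Northern Hemisphere the Coriolis force deflects motion to the right, so the geostrophic wind blows 90° to the right of the pressure-gradient force (low pressure on the left).
Rotating 180° by 90° clockwise gives 270° — the wind blows toward the west.

270°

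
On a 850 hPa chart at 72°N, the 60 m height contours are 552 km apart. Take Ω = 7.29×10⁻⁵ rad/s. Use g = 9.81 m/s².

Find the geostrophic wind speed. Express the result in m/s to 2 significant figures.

Coriolis parameter at 72°N:
f = 2Ω sin φ = 2 × 7.29×10⁻⁵ × sin 72° = 1.39×10⁻⁴ s⁻¹
Height gradient: |∂Z/∂n| = 60 m / 552000 m = 1.09×10⁻⁴
On a pressure surface, geostrophic balance gives V_g = (g/f)|∂Z/∂n|:
V_g = 9.81 × 1.09×10⁻⁴ / 1.39×10⁻⁴ = 7.69 m/s

7.7 m/s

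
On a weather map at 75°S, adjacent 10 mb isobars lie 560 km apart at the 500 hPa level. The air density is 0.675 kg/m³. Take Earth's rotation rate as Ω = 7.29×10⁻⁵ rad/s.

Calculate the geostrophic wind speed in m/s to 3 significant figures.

Coriolis parameter at 75°S:
f = 2Ω sin φ = 2 × 7.29×10⁻⁵ × sin 75° = 1.41×10⁻⁴ s⁻¹
Pressure gradient: |∂P/∂n| = 1000 Pa / 560000 m = 1.79×10⁻³ Pa/m
Geostrophic balance (pressure-gradient force = Coriolis force):
V_g = (1/(fρ)) |∂P/∂n| = 1.79×10⁻³ / (1.41×10⁻⁴ × 0.675) = 18.8 m/s

18.8 m/s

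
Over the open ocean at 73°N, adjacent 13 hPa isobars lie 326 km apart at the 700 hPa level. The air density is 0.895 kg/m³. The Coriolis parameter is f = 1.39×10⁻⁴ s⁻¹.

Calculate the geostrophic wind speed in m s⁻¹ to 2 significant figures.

32 m s⁻¹

Pressure gradient: |∂P/∂n| = 1300 Pa / 326000 m = 3.99×10⁻³ Pa/m
Geostrophic balance (pressure-gradient force = Coriolis force):
V_g = (1/(fρ)) |∂P/∂n| = 3.99×10⁻³ / (1.39×10⁻⁴ × 0.895) = 32.1 m/s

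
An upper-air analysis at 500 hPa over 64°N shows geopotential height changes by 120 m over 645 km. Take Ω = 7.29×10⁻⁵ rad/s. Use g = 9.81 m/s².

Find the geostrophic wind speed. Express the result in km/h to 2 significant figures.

Coriolis parameter at 64°N:
f = 2Ω sin φ = 2 × 7.29×10⁻⁵ × sin 64° = 1.31×10⁻⁴ s⁻¹
Height gradient: |∂Z/∂n| = 120 m / 645000 m = 1.86×10⁻⁴
On a pressure surface, geostrophic balance gives V_g = (g/f)|∂Z/∂n|:
V_g = 9.81 × 1.86×10⁻⁴ / 1.31×10⁻⁴ = 13.9 m/s
Converting: 13.9 m/s × 3.6 = 50 km/h

50 km/h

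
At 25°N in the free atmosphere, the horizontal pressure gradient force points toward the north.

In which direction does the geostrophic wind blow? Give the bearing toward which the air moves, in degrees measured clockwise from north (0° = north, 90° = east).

The pressure-gradient force points toward the north (bearing 000°).
Geostrophic balance: in the Northern Hemisphere the Coriolis force deflects motion to the right, so the geostrophic wind blows 90° to the right of the pressure-gradient force (low pressure on the left).
Rotating 000° by 90° clockwise gives 090° — the wind blows toward the east.

090°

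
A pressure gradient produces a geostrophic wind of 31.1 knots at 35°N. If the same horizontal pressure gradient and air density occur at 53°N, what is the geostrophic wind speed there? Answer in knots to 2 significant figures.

With the same pressure gradient and density, V_g ∝ 1/f ∝ 1/sin φ.
V₂ = V₁ · sin φ₁ / sin φ₂ = 31.1 × sin 35° / sin 53°
V₂ = 31.1 × 0.5736/0.7986 = 22 knots

22 knots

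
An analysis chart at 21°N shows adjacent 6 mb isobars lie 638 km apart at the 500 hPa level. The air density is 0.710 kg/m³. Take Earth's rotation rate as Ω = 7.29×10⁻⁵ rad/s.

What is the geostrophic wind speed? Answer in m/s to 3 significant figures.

Coriolis parameter at 21°N:
f = 2Ω sin φ = 2 × 7.29×10⁻⁵ × sin 21° = 5.23×10⁻⁵ s⁻¹
Pressure gradient: |∂P/∂n| = 600 Pa / 638000 m = 9.40×10⁻⁴ Pa/m
Geostrophic balance (pressure-gradient force = Coriolis force):
V_g = (1/(fρ)) |∂P/∂n| = 9.40×10⁻⁴ / (5.23×10⁻⁵ × 0.710) = 25.4 m/s

25.4 m/s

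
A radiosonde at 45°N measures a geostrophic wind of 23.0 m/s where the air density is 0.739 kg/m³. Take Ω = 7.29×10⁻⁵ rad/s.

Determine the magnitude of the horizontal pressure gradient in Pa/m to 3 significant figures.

Coriolis parameter at 45°N:
f = 2Ω sin φ = 2 × 7.29×10⁻⁵ × sin 45° = 1.03×10⁻⁴ s⁻¹
Geostrophic balance rearranged: |∂P/∂n| = f ρ V_g
|∂P/∂n| = 1.03×10⁻⁴ × 0.739 × 23.0 = 1.75×10⁻³ Pa/m

1.75×10⁻³ Pa/m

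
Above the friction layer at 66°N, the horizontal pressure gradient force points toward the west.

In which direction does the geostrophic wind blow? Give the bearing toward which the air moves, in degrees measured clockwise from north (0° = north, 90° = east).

000°

The pressure-gradient force points toward the west (bearing 270°).
Geostrophic balance: in the Northern Hemisphere the Coriolis force deflects motion to the right, so the geostrophic wind blows 90° to the right of the pressure-gradient force (low pressure on the left).
Rotating 270° by 90° clockwise gives 000° — the wind blows toward the north.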